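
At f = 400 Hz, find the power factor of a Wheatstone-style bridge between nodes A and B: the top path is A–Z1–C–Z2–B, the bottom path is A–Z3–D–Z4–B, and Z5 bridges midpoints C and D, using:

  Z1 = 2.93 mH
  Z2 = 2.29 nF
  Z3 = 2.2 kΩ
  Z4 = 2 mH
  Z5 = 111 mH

Step 1 — Angular frequency: ω = 2π·f = 2π·400 = 2513 rad/s.
Step 2 — Component impedances:
  Z1: Z = jωL = j·2513·0.00293 = 0 + j7.364 Ω
  Z2: Z = 1/(jωC) = -j/(ω·C) = 0 - j1.737e+05 Ω
  Z3: Z = R = 2200 Ω
  Z4: Z = jωL = j·2513·0.002 = 0 + j5.027 Ω
  Z5: Z = jωL = j·2513·0.111 = 0 + j279 Ω
Step 3 — Bridge requires nodal analysis (the Z5 bridge couples midpoints C and D, so the two paths cannot be reduced to a simple series/parallel combination). Setting node B to ground and injecting 1 A at node A, the 3-node admittance system at A, C, D solves to V_A = Z_AB = 36.76 + j287 Ω = 289.4∠82.7° Ω.
Step 4 — Power factor: PF = cos(φ) = Re(Z)/|Z| = 36.76/289.4 = 0.127.
Step 5 — Type: Im(Z) = 287 ⇒ lagging (phase φ = 82.7°).

PF = 0.127 (lagging, φ = 82.7°)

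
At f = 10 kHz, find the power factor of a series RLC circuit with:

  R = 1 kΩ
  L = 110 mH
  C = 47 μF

Step 1 — Angular frequency: ω = 2π·f = 2π·1e+04 = 6.283e+04 rad/s.
Step 2 — Component impedances:
  R: Z = R = 1000 Ω
  L: Z = jωL = j·6.283e+04·0.11 = 0 + j6912 Ω
  C: Z = 1/(jωC) = -j/(ω·C) = 0 - j0.3386 Ω
Step 3 — Series combination: Z_total = R + L + C = 1000 + j6911 Ω = 6983∠81.8° Ω.
Step 4 — Power factor: PF = cos(φ) = Re(Z)/|Z| = 1000/6983 = 0.1432.
Step 5 — Type: Im(Z) = 6911 ⇒ lagging (phase φ = 81.8°).

PF = 0.1432 (lagging, φ = 81.8°)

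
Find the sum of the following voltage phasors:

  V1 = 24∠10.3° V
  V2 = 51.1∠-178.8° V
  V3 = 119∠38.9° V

Step 1 — Convert each phasor to rectangular form:
  V1 = 24·(cos(10.3°) + j·sin(10.3°)) = 23.61 + j4.291 V
  V2 = 51.1·(cos(-178.8°) + j·sin(-178.8°)) = -51.09 - j1.07 V
  V3 = 119·(cos(38.9°) + j·sin(38.9°)) = 92.61 + j74.73 V
Step 2 — Sum components: V_total = 65.14 + j77.95 V.
Step 3 — Convert to polar: |V_total| = 101.6 V, ∠V_total = 50.1°.

V_total = 101.6∠50.1° V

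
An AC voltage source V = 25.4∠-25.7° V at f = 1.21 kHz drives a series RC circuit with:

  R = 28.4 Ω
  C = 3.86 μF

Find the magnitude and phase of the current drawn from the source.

Step 1 — Angular frequency: ω = 2π·f = 2π·1210 = 7603 rad/s.
Step 2 — Component impedances:
  R: Z = R = 28.4 Ω
  C: Z = 1/(jωC) = -j/(ω·C) = 0 - j34.08 Ω
Step 3 — Series combination: Z_total = R + C = 28.4 - j34.08 Ω = 44.36∠-50.2° Ω.
Step 4 — Source phasor: V = 25.4∠-25.7° V = 22.89 - j11.01 V.
Step 5 — Ohm's law: I = V / Z_total = (22.89 - j11.01) / (28.4 - j34.08) = 0.5211 + j0.2374 A.
Step 6 — Convert to polar: |I| = 0.5726 A, ∠I = 24.5°.

I = 0.5726∠24.5° A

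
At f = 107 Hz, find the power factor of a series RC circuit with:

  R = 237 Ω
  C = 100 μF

Step 1 — Angular frequency: ω = 2π·f = 2π·107 = 672.3 rad/s.
Step 2 — Component impedances:
  R: Z = R = 237 Ω
  C: Z = 1/(jωC) = -j/(ω·C) = 0 - j14.87 Ω
Step 3 — Series combination: Z_total = R + C = 237 - j14.87 Ω = 237.5∠-3.6° Ω.
Step 4 — Power factor: PF = cos(φ) = Re(Z)/|Z| = 237/237.47 = 0.998.
Step 5 — Type: Im(Z) = -14.87 ⇒ leading (phase φ = -3.6°).

PF = 0.998 (leading, φ = -3.6°)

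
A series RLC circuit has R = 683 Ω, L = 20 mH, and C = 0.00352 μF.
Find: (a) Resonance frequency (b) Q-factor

Step 1 — Resonance condition Im(Z)=0 gives ω₀ = 1/√(LC).
Step 2 — ω₀ = 1/√(0.02·3.52e-09) = 1.192e+05 rad/s.
Step 3 — f₀ = ω₀/(2π) = 1.897e+04 Hz.
Step 4 — Series Q: Q = ω₀L/R = 1.192e+05·0.02/683 = 3.49.

(a) f₀ = 1.897e+04 Hz  (b) Q = 3.49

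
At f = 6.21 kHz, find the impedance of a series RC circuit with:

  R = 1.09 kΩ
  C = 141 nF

Step 1 — Angular frequency: ω = 2π·f = 2π·6210 = 3.902e+04 rad/s.
Step 2 — Component impedances:
  R: Z = R = 1090 Ω
  C: Z = 1/(jωC) = -j/(ω·C) = 0 - j181.8 Ω
Step 3 — Series combination: Z_total = R + C = 1090 - j181.8 Ω = 1105∠-9.5° Ω.

Z = 1090 - j181.8 Ω = 1105∠-9.5° Ω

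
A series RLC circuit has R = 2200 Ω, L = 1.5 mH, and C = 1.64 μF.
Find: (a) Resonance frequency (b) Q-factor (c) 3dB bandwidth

Step 1 — Resonance: ω₀ = 1/√(LC) = 1/√(0.0015·1.64e-06) = 2.016e+04 rad/s.
Step 2 — f₀ = ω₀/(2π) = 3209 Hz.
Step 3 — Series Q: Q = ω₀L/R = 2.016e+04·0.0015/2200 = 0.01375.
Step 4 — Bandwidth: Δω = ω₀/Q = 1.467e+06 rad/s; BW = Δω/(2π) = 2.334e+05 Hz.

(a) f₀ = 3209 Hz  (b) Q = 0.01375  (c) BW = 2.334e+05 Hz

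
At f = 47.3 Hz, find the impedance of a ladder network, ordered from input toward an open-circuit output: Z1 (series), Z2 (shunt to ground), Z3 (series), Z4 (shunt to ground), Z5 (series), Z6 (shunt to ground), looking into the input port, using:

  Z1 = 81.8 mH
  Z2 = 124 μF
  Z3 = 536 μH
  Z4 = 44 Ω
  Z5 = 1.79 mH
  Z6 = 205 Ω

Step 1 — Angular frequency: ω = 2π·f = 2π·47.3 = 297.2 rad/s.
Step 2 — Component impedances:
  Z1: Z = jωL = j·297.2·0.0818 = 0 + j24.31 Ω
  Z2: Z = 1/(jωC) = -j/(ω·C) = 0 - j27.14 Ω
  Z3: Z = jωL = j·297.2·0.000536 = 0 + j0.1593 Ω
  Z4: Z = R = 44 Ω
  Z5: Z = jωL = j·297.2·0.00179 = 0 + j0.532 Ω
  Z6: Z = R = 205 Ω
Step 3 — Ladder network (open output): work backward from the far end, alternating series and parallel combinations. Z_in = 13.08 + j6.911 Ω = 14.79∠27.8° Ω.

Z = 13.08 + j6.911 Ω = 14.79∠27.8° Ω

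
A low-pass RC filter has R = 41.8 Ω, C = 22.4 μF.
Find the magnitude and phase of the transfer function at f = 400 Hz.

Step 1 — Angular frequency: ω = 2π·400 = 2513 rad/s.
Step 2 — Transfer function: H(jω) = 1/(1 + jωRC).
Step 3 — Denominator: 1 + jωRC = 1 + j·2513·41.8·2.24e-05 = 1 + j2.353.
Step 4 — H = 0.153 - j0.3599.
Step 5 — Magnitude: |H| = 0.3911 (-8.2 dB); phase: φ = -67.0°.

|H| = 0.3911 (-8.2 dB), φ = -67.0°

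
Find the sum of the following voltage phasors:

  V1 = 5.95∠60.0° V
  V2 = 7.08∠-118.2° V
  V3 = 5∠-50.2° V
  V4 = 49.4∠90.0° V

Step 1 — Convert each phasor to rectangular form:
  V1 = 5.95·(cos(60.0°) + j·sin(60.0°)) = 2.975 + j5.153 V
  V2 = 7.08·(cos(-118.2°) + j·sin(-118.2°)) = -3.346 - j6.24 V
  V3 = 5·(cos(-50.2°) + j·sin(-50.2°)) = 3.201 - j3.841 V
  V4 = 49.4·(cos(90.0°) + j·sin(90.0°)) = 0 + j49.4 V
Step 2 — Sum components: V_total = 2.83 + j44.47 V.
Step 3 — Convert to polar: |V_total| = 44.56 V, ∠V_total = 86.4°.

V_total = 44.56∠86.4° V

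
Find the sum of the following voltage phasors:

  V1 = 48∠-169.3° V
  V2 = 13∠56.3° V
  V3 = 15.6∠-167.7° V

Step 1 — Convert each phasor to rectangular form:
  V1 = 48·(cos(-169.3°) + j·sin(-169.3°)) = -47.17 - j8.912 V
  V2 = 13·(cos(56.3°) + j·sin(56.3°)) = 7.213 + j10.82 V
  V3 = 15.6·(cos(-167.7°) + j·sin(-167.7°)) = -15.24 - j3.323 V
Step 2 — Sum components: V_total = -55.19 - j1.42 V.
Step 3 — Convert to polar: |V_total| = 55.21 V, ∠V_total = -178.5°.

V_total = 55.21∠-178.5° V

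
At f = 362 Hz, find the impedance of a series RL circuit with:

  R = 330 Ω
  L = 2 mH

Step 1 — Angular frequency: ω = 2π·f = 2π·362 = 2275 rad/s.
Step 2 — Component impedances:
  R: Z = R = 330 Ω
  L: Z = jωL = j·2275·0.002 = 0 + j4.549 Ω
Step 3 — Series combination: Z_total = R + L = 330 + j4.549 Ω = 330∠0.8° Ω.

Z = 330 + j4.549 Ω = 330∠0.8° Ω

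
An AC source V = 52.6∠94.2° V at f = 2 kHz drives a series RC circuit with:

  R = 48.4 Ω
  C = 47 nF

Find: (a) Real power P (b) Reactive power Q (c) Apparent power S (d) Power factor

Step 1 — Angular frequency: ω = 2π·f = 2π·2000 = 1.257e+04 rad/s.
Step 2 — Component impedances:
  R: Z = R = 48.4 Ω
  C: Z = 1/(jωC) = -j/(ω·C) = 0 - j1693 Ω
Step 3 — Series combination: Z_total = R + C = 48.4 - j1693 Ω = 1694∠-88.4° Ω.
Step 4 — Source phasor: V = 52.6∠94.2° V = -3.852 + j52.46 V.
Step 5 — Current: I = V / Z = -0.03102 - j0.001388 A = 0.03105∠-177.4° A.
Step 6 — Complex power: S = V·I* = 0.04667 - j1.633 VA.
Step 7 — Real power: P = Re(S) = 0.04667 W.
Step 8 — Reactive power: Q = Im(S) = -1.633 VAR.
Step 9 — Apparent power: |S| = 1.633 VA.
Step 10 — Power factor: PF = P/|S| = 0.02857 (leading).

(a) P = 0.04667 W  (b) Q = -1.633 VAR  (c) S = 1.633 VA  (d) PF = 0.02857 (leading)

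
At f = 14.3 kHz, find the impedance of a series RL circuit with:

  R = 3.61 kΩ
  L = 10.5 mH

Step 1 — Angular frequency: ω = 2π·f = 2π·1.43e+04 = 8.985e+04 rad/s.
Step 2 — Component impedances:
  R: Z = R = 3610 Ω
  L: Z = jωL = j·8.985e+04·0.0105 = 0 + j943.4 Ω
Step 3 — Series combination: Z_total = R + L = 3610 + j943.4 Ω = 3731∠14.6° Ω.

Z = 3610 + j943.4 Ω = 3731∠14.6° Ω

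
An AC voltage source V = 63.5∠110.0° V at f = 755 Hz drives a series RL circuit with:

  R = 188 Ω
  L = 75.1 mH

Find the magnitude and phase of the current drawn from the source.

Step 1 — Angular frequency: ω = 2π·f = 2π·755 = 4744 rad/s.
Step 2 — Component impedances:
  R: Z = R = 188 Ω
  L: Z = jωL = j·4744·0.0751 = 0 + j356.3 Ω
Step 3 — Series combination: Z_total = R + L = 188 + j356.3 Ω = 402.8∠62.2° Ω.
Step 4 — Source phasor: V = 63.5∠110.0° V = -21.72 + j59.67 V.
Step 5 — Ohm's law: I = V / Z_total = (-21.72 + j59.67) / (188 + j356.3) = 0.1058 + j0.1168 A.
Step 6 — Convert to polar: |I| = 0.1576 A, ∠I = 47.8°.

I = 0.1576∠47.8° A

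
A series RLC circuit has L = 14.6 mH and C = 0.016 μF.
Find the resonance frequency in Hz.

Step 1 — Resonance condition Im(Z)=0 gives ω₀ = 1/√(LC).
Step 2 — ω₀ = 1/√(0.0146·1.6e-08) = 6.543e+04 rad/s.
Step 3 — f₀ = ω₀/(2π) = 1.041e+04 Hz.

f₀ = 1.041e+04 Hz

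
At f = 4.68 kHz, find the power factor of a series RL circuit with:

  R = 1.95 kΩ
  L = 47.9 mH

Step 1 — Angular frequency: ω = 2π·f = 2π·4680 = 2.941e+04 rad/s.
Step 2 — Component impedances:
  R: Z = R = 1950 Ω
  L: Z = jωL = j·2.941e+04·0.0479 = 0 + j1409 Ω
Step 3 — Series combination: Z_total = R + L = 1950 + j1409 Ω = 2405∠35.8° Ω.
Step 4 — Power factor: PF = cos(φ) = Re(Z)/|Z| = 1950/2405.5 = 0.8106.
Step 5 — Type: Im(Z) = 1409 ⇒ lagging (phase φ = 35.8°).

PF = 0.8106 (lagging, φ = 35.8°)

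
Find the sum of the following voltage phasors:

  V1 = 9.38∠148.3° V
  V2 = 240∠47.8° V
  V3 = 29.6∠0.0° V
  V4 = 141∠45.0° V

Step 1 — Convert each phasor to rectangular form:
  V1 = 9.38·(cos(148.3°) + j·sin(148.3°)) = -7.981 + j4.929 V
  V2 = 240·(cos(47.8°) + j·sin(47.8°)) = 161.2 + j177.8 V
  V3 = 29.6·(cos(0.0°) + j·sin(0.0°)) = 29.6 V
  V4 = 141·(cos(45.0°) + j·sin(45.0°)) = 99.7 + j99.7 V
Step 2 — Sum components: V_total = 282.5 + j282.4 V.
Step 3 — Convert to polar: |V_total| = 399.5 V, ∠V_total = 45.0°.

V_total = 399.5∠45.0° V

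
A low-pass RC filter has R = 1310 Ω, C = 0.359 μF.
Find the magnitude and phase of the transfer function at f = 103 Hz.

Step 1 — Angular frequency: ω = 2π·103 = 647.2 rad/s.
Step 2 — Transfer function: H(jω) = 1/(1 + jωRC).
Step 3 — Denominator: 1 + jωRC = 1 + j·647.2·1310·3.59e-07 = 1 + j0.3044.
Step 4 — H = 0.9152 - j0.2786.
Step 5 — Magnitude: |H| = 0.9567 (-0.4 dB); phase: φ = -16.9°.

|H| = 0.9567 (-0.4 dB), φ = -16.9°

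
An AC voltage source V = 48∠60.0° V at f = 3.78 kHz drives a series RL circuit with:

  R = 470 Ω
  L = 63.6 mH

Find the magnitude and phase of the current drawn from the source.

Step 1 — Angular frequency: ω = 2π·f = 2π·3780 = 2.375e+04 rad/s.
Step 2 — Component impedances:
  R: Z = R = 470 Ω
  L: Z = jωL = j·2.375e+04·0.0636 = 0 + j1511 Ω
Step 3 — Series combination: Z_total = R + L = 470 + j1511 Ω = 1582∠72.7° Ω.
Step 4 — Source phasor: V = 48∠60.0° V = 24 + j41.57 V.
Step 5 — Ohm's law: I = V / Z_total = (24 + j41.57) / (470 + j1511) = 0.0296 - j0.006679 A.
Step 6 — Convert to polar: |I| = 0.03034 A, ∠I = -12.7°.

I = 0.03034∠-12.7° A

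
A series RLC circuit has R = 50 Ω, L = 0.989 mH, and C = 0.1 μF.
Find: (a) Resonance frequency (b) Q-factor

Step 1 — Resonance condition Im(Z)=0 gives ω₀ = 1/√(LC).
Step 2 — ω₀ = 1/√(0.000989·1e-07) = 1.006e+05 rad/s.
Step 3 — f₀ = ω₀/(2π) = 1.6e+04 Hz.
Step 4 — Series Q: Q = ω₀L/R = 1.006e+05·0.000989/50 = 1.989.

(a) f₀ = 1.6e+04 Hz  (b) Q = 1.989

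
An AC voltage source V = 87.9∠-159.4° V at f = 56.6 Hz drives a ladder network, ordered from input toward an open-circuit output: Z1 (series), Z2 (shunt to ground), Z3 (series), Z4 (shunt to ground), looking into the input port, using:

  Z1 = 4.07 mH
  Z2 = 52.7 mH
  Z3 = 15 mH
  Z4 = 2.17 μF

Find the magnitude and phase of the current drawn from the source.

Step 1 — Angular frequency: ω = 2π·f = 2π·56.6 = 355.6 rad/s.
Step 2 — Component impedances:
  Z1: Z = jωL = j·355.6·0.00407 = 0 + j1.447 Ω
  Z2: Z = jωL = j·355.6·0.0527 = 0 + j18.74 Ω
  Z3: Z = jωL = j·355.6·0.015 = 0 + j5.334 Ω
  Z4: Z = 1/(jωC) = -j/(ω·C) = 0 - j1296 Ω
Step 3 — Ladder network (open output): work backward from the far end, alternating series and parallel combinations. Z_in = 0 + j20.47 Ω = 20.47∠90.0° Ω.
Step 4 — Source phasor: V = 87.9∠-159.4° V = -82.28 - j30.93 V.
Step 5 — Ohm's law: I = V / Z_total = (-82.28 - j30.93) / (0 + j20.47) = -1.511 + j4.02 A.
Step 6 — Convert to polar: |I| = 4.295 A, ∠I = 110.6°.

I = 4.295∠110.6° A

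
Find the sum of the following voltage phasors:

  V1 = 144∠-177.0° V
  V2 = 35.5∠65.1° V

Step 1 — Convert each phasor to rectangular form:
  V1 = 144·(cos(-177.0°) + j·sin(-177.0°)) = -143.8 - j7.536 V
  V2 = 35.5·(cos(65.1°) + j·sin(65.1°)) = 14.95 + j32.2 V
Step 2 — Sum components: V_total = -128.9 + j24.66 V.
Step 3 — Convert to polar: |V_total| = 131.2 V, ∠V_total = 169.2°.

V_total = 131.2∠169.2° V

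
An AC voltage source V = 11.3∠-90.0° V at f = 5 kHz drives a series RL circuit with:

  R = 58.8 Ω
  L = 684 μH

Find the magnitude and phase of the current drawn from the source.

Step 1 — Angular frequency: ω = 2π·f = 2π·5000 = 3.142e+04 rad/s.
Step 2 — Component impedances:
  R: Z = R = 58.8 Ω
  L: Z = jωL = j·3.142e+04·0.000684 = 0 + j21.49 Ω
Step 3 — Series combination: Z_total = R + L = 58.8 + j21.49 Ω = 62.6∠20.1° Ω.
Step 4 — Source phasor: V = 11.3∠-90.0° V = 0 - j11.3 V.
Step 5 — Ohm's law: I = V / Z_total = (0 - j11.3) / (58.8 + j21.49) = -0.06196 - j0.1695 A.
Step 6 — Convert to polar: |I| = 0.1805 A, ∠I = -110.1°.

I = 0.1805∠-110.1° A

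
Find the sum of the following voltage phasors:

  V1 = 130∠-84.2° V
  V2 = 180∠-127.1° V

Step 1 — Convert each phasor to rectangular form:
  V1 = 130·(cos(-84.2°) + j·sin(-84.2°)) = 13.14 - j129.3 V
  V2 = 180·(cos(-127.1°) + j·sin(-127.1°)) = -108.6 - j143.6 V
Step 2 — Sum components: V_total = -95.44 - j272.9 V.
Step 3 — Convert to polar: |V_total| = 289.1 V, ∠V_total = -109.3°.

V_total = 289.1∠-109.3° V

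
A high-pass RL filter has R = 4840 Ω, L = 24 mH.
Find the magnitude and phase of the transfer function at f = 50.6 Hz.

Step 1 — Angular frequency: ω = 2π·50.6 = 317.9 rad/s.
Step 2 — Transfer function: H(jω) = jωL/(R + jωL).
Step 3 — Numerator jωL = j·7.63; denominator R + jωL = 4840 + j7.63.
Step 4 — H = 2.485e-06 + j0.001577.
Step 5 — Magnitude: |H| = 0.001577 (-56.0 dB); phase: φ = 89.9°.

|H| = 0.001577 (-56.0 dB), φ = 89.9°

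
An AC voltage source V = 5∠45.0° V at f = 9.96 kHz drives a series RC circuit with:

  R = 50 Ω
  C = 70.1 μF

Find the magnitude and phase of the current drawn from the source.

Step 1 — Angular frequency: ω = 2π·f = 2π·9960 = 6.258e+04 rad/s.
Step 2 — Component impedances:
  R: Z = R = 50 Ω
  C: Z = 1/(jωC) = -j/(ω·C) = 0 - j0.228 Ω
Step 3 — Series combination: Z_total = R + C = 50 - j0.228 Ω = 50∠-0.3° Ω.
Step 4 — Source phasor: V = 5∠45.0° V = 3.536 + j3.536 V.
Step 5 — Ohm's law: I = V / Z_total = (3.536 + j3.536) / (50 - j0.228) = 0.07039 + j0.07103 A.
Step 6 — Convert to polar: |I| = 0.1 A, ∠I = 45.3°.

I = 0.1∠45.3° A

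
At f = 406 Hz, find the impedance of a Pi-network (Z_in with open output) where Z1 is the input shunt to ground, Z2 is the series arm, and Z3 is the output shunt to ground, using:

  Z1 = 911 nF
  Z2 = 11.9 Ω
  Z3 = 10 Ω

Step 1 — Angular frequency: ω = 2π·f = 2π·406 = 2551 rad/s.
Step 2 — Component impedances:
  Z1: Z = 1/(jωC) = -j/(ω·C) = 0 - j430.3 Ω
  Z2: Z = R = 11.9 Ω
  Z3: Z = R = 10 Ω
Step 3 — With open output, the series arm Z2 and the output shunt Z3 appear in series to ground: Z2 + Z3 = 21.9 Ω.
Step 4 — Parallel with input shunt Z1: Z_in = Z1 || (Z2 + Z3) = 21.84 - j1.112 Ω = 21.87∠-2.9° Ω.

Z = 21.84 - j1.112 Ω = 21.87∠-2.9° Ω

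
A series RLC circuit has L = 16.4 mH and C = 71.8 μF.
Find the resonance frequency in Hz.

Step 1 — Resonance condition Im(Z)=0 gives ω₀ = 1/√(LC).
Step 2 — ω₀ = 1/√(0.0164·7.18e-05) = 921.5 rad/s.
Step 3 — f₀ = ω₀/(2π) = 146.7 Hz.

f₀ = 146.7 Hz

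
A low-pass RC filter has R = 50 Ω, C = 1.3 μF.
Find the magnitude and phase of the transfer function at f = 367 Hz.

Step 1 — Angular frequency: ω = 2π·367 = 2306 rad/s.
Step 2 — Transfer function: H(jω) = 1/(1 + jωRC).
Step 3 — Denominator: 1 + jωRC = 1 + j·2306·50·1.3e-06 = 1 + j0.1499.
Step 4 — H = 0.978 - j0.1466.
Step 5 — Magnitude: |H| = 0.989 (-0.1 dB); phase: φ = -8.5°.

|H| = 0.989 (-0.1 dB), φ = -8.5°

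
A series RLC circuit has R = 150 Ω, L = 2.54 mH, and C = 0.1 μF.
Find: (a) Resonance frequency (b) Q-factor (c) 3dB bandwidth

Step 1 — Resonance: ω₀ = 1/√(LC) = 1/√(0.00254·1e-07) = 6.275e+04 rad/s.
Step 2 — f₀ = ω₀/(2π) = 9986 Hz.
Step 3 — Series Q: Q = ω₀L/R = 6.275e+04·0.00254/150 = 1.062.
Step 4 — Bandwidth: Δω = ω₀/Q = 5.906e+04 rad/s; BW = Δω/(2π) = 9399 Hz.

(a) f₀ = 9986 Hz  (b) Q = 1.062  (c) BW = 9399 Hz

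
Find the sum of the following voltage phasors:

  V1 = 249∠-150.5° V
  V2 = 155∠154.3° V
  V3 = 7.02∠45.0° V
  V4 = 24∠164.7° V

Step 1 — Convert each phasor to rectangular form:
  V1 = 249·(cos(-150.5°) + j·sin(-150.5°)) = -216.7 - j122.6 V
  V2 = 155·(cos(154.3°) + j·sin(154.3°)) = -139.7 + j67.22 V
  V3 = 7.02·(cos(45.0°) + j·sin(45.0°)) = 4.964 + j4.964 V
  V4 = 24·(cos(164.7°) + j·sin(164.7°)) = -23.15 + j6.333 V
Step 2 — Sum components: V_total = -374.6 - j44.1 V.
Step 3 — Convert to polar: |V_total| = 377.2 V, ∠V_total = -173.3°.

V_total = 377.2∠-173.3° V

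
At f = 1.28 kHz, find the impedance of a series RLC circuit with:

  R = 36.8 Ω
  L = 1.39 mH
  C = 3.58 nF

Step 1 — Angular frequency: ω = 2π·f = 2π·1280 = 8042 rad/s.
Step 2 — Component impedances:
  R: Z = R = 36.8 Ω
  L: Z = jωL = j·8042·0.00139 = 0 + j11.18 Ω
  C: Z = 1/(jωC) = -j/(ω·C) = 0 - j3.473e+04 Ω
Step 3 — Series combination: Z_total = R + L + C = 36.8 - j3.472e+04 Ω = 3.472e+04∠-89.9° Ω.

Z = 36.8 - j3.472e+04 Ω = 3.472e+04∠-89.9° Ω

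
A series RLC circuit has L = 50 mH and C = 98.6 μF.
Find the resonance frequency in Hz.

Step 1 — Resonance condition Im(Z)=0 gives ω₀ = 1/√(LC).
Step 2 — ω₀ = 1/√(0.05·9.86e-05) = 450.4 rad/s.
Step 3 — f₀ = ω₀/(2π) = 71.68 Hz.

f₀ = 71.68 Hz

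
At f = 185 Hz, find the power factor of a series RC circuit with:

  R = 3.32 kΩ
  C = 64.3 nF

Step 1 — Angular frequency: ω = 2π·f = 2π·185 = 1162 rad/s.
Step 2 — Component impedances:
  R: Z = R = 3320 Ω
  C: Z = 1/(jωC) = -j/(ω·C) = 0 - j1.338e+04 Ω
Step 3 — Series combination: Z_total = R + C = 3320 - j1.338e+04 Ω = 1.379e+04∠-76.1° Ω.
Step 4 — Power factor: PF = cos(φ) = Re(Z)/|Z| = 3320/1.379e+04 = 0.2408.
Step 5 — Type: Im(Z) = -1.338e+04 ⇒ leading (phase φ = -76.1°).

PF = 0.2408 (leading, φ = -76.1°)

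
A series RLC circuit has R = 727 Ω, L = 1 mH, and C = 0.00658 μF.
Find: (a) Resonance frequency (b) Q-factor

Step 1 — Resonance condition Im(Z)=0 gives ω₀ = 1/√(LC).
Step 2 — ω₀ = 1/√(0.001·6.58e-09) = 3.898e+05 rad/s.
Step 3 — f₀ = ω₀/(2π) = 6.205e+04 Hz.
Step 4 — Series Q: Q = ω₀L/R = 3.898e+05·0.001/727 = 0.5362.

(a) f₀ = 6.205e+04 Hz  (b) Q = 0.5362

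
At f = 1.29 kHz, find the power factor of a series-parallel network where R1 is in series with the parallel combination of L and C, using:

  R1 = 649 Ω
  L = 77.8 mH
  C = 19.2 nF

Step 1 — Angular frequency: ω = 2π·f = 2π·1290 = 8105 rad/s.
Step 2 — Component impedances:
  R1: Z = R = 649 Ω
  L: Z = jωL = j·8105·0.0778 = 0 + j630.6 Ω
  C: Z = 1/(jωC) = -j/(ω·C) = 0 - j6426 Ω
Step 3 — Parallel branch: L || C = 1/(1/L + 1/C) = 0 + j699.2 Ω.
Step 4 — Series with R1: Z_total = R1 + (L || C) = 649 + j699.2 Ω = 954∠47.1° Ω.
Step 5 — Power factor: PF = cos(φ) = Re(Z)/|Z| = 649/954 = 0.6803.
Step 6 — Type: Im(Z) = 699.2 ⇒ lagging (phase φ = 47.1°).

PF = 0.6803 (lagging, φ = 47.1°)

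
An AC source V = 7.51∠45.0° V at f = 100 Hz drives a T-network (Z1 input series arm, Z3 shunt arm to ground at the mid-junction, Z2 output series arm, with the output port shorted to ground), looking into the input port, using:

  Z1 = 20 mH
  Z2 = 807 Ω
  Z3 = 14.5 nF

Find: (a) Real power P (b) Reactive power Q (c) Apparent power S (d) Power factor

Step 1 — Angular frequency: ω = 2π·f = 2π·100 = 628.3 rad/s.
Step 2 — Component impedances:
  Z1: Z = jωL = j·628.3·0.02 = 0 + j12.57 Ω
  Z2: Z = R = 807 Ω
  Z3: Z = 1/(jωC) = -j/(ω·C) = 0 - j1.098e+05 Ω
Step 3 — With the output port shorted to ground, the output series arm Z2 runs from the junction to ground; the shunt arm Z3 also runs from the junction to ground. They appear in parallel: Z3 || Z2 = 807 - j5.933 Ω.
Step 4 — Series with input arm Z1: Z_in = Z1 + (Z3 || Z2) = 807 + j6.633 Ω = 807∠0.5° Ω.
Step 5 — Source phasor: V = 7.51∠45.0° V = 5.31 + j5.31 V.
Step 6 — Current: I = V / Z = 0.006634 + j0.006526 A = 0.009306∠44.5° A.
Step 7 — Complex power: S = V·I* = 0.06989 + j0.0005745 VA.
Step 8 — Real power: P = Re(S) = 0.06989 W.
Step 9 — Reactive power: Q = Im(S) = 0.0005745 VAR.
Step 10 — Apparent power: |S| = 0.06989 VA.
Step 11 — Power factor: PF = P/|S| = 1 (lagging).

(a) P = 0.06989 W  (b) Q = 0.0005745 VAR  (c) S = 0.06989 VA  (d) PF = 1 (lagging)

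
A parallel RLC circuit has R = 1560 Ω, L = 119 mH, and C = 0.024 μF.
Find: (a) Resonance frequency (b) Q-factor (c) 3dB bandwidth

Step 1 — Resonance: ω₀ = 1/√(LC) = 1/√(0.119·2.4e-08) = 1.871e+04 rad/s.
Step 2 — f₀ = ω₀/(2π) = 2978 Hz.
Step 3 — Parallel Q: Q = R/(ω₀L) = 1560/(1.871e+04·0.119) = 0.7006.
Step 4 — Bandwidth: Δω = ω₀/Q = 2.671e+04 rad/s; BW = Δω/(2π) = 4251 Hz.

(a) f₀ = 2978 Hz  (b) Q = 0.7006  (c) BW = 4251 Hz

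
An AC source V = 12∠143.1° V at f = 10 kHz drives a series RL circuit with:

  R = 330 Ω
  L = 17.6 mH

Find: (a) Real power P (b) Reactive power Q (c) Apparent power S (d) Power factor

Step 1 — Angular frequency: ω = 2π·f = 2π·1e+04 = 6.283e+04 rad/s.
Step 2 — Component impedances:
  R: Z = R = 330 Ω
  L: Z = jωL = j·6.283e+04·0.0176 = 0 + j1106 Ω
Step 3 — Series combination: Z_total = R + L = 330 + j1106 Ω = 1154∠73.4° Ω.
Step 4 — Source phasor: V = 12∠143.1° V = -9.596 + j7.205 V.
Step 5 — Current: I = V / Z = 0.003605 + j0.009753 A = 0.0104∠69.7° A.
Step 6 — Complex power: S = V·I* = 0.03568 + j0.1196 VA.
Step 7 — Real power: P = Re(S) = 0.03568 W.
Step 8 — Reactive power: Q = Im(S) = 0.1196 VAR.
Step 9 — Apparent power: |S| = 0.1248 VA.
Step 10 — Power factor: PF = P/|S| = 0.286 (lagging).

(a) P = 0.03568 W  (b) Q = 0.1196 VAR  (c) S = 0.1248 VA  (d) PF = 0.286 (lagging)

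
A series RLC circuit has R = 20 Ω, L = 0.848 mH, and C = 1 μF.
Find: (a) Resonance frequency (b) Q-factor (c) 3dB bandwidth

Step 1 — Resonance: ω₀ = 1/√(LC) = 1/√(0.000848·1e-06) = 3.434e+04 rad/s.
Step 2 — f₀ = ω₀/(2π) = 5465 Hz.
Step 3 — Series Q: Q = ω₀L/R = 3.434e+04·0.000848/20 = 1.456.
Step 4 — Bandwidth: Δω = ω₀/Q = 2.358e+04 rad/s; BW = Δω/(2π) = 3754 Hz.

(a) f₀ = 5465 Hz  (b) Q = 1.456  (c) BW = 3754 Hz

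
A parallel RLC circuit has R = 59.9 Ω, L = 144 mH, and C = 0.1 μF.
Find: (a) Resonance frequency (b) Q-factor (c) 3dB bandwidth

Step 1 — Resonance: ω₀ = 1/√(LC) = 1/√(0.144·1e-07) = 8333 rad/s.
Step 2 — f₀ = ω₀/(2π) = 1326 Hz.
Step 3 — Parallel Q: Q = R/(ω₀L) = 59.9/(8333·0.144) = 0.04992.
Step 4 — Bandwidth: Δω = ω₀/Q = 1.669e+05 rad/s; BW = Δω/(2π) = 2.657e+04 Hz.

(a) f₀ = 1326 Hz  (b) Q = 0.04992  (c) BW = 2.657e+04 Hz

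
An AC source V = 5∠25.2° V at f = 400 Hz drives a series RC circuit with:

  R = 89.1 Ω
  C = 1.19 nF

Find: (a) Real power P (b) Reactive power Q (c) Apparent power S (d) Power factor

Step 1 — Angular frequency: ω = 2π·f = 2π·400 = 2513 rad/s.
Step 2 — Component impedances:
  R: Z = R = 89.1 Ω
  C: Z = 1/(jωC) = -j/(ω·C) = 0 - j3.344e+05 Ω
Step 3 — Series combination: Z_total = R + C = 89.1 - j3.344e+05 Ω = 3.344e+05∠-90.0° Ω.
Step 4 — Source phasor: V = 5∠25.2° V = 4.524 + j2.129 V.
Step 5 — Current: I = V / Z = -6.363e-06 + j1.353e-05 A = 1.495e-05∠115.2° A.
Step 6 — Complex power: S = V·I* = 1.992e-08 - j7.477e-05 VA.
Step 7 — Real power: P = Re(S) = 1.992e-08 W.
Step 8 — Reactive power: Q = Im(S) = -7.477e-05 VAR.
Step 9 — Apparent power: |S| = 7.477e-05 VA.
Step 10 — Power factor: PF = P/|S| = 0.0002665 (leading).

(a) P = 1.992e-08 W  (b) Q = -7.477e-05 VAR  (c) S = 7.477e-05 VA  (d) PF = 0.0002665 (leading)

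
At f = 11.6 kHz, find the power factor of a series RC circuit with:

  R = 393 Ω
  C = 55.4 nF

Step 1 — Angular frequency: ω = 2π·f = 2π·1.16e+04 = 7.288e+04 rad/s.
Step 2 — Component impedances:
  R: Z = R = 393 Ω
  C: Z = 1/(jωC) = -j/(ω·C) = 0 - j247.7 Ω
Step 3 — Series combination: Z_total = R + C = 393 - j247.7 Ω = 464.5∠-32.2° Ω.
Step 4 — Power factor: PF = cos(φ) = Re(Z)/|Z| = 393/464.53 = 0.846.
Step 5 — Type: Im(Z) = -247.7 ⇒ leading (phase φ = -32.2°).

PF = 0.846 (leading, φ = -32.2°)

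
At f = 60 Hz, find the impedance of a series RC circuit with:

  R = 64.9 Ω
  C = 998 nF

Step 1 — Angular frequency: ω = 2π·f = 2π·60 = 377 rad/s.
Step 2 — Component impedances:
  R: Z = R = 64.9 Ω
  C: Z = 1/(jωC) = -j/(ω·C) = 0 - j2658 Ω
Step 3 — Series combination: Z_total = R + C = 64.9 - j2658 Ω = 2659∠-88.6° Ω.

Z = 64.9 - j2658 Ω = 2659∠-88.6° Ω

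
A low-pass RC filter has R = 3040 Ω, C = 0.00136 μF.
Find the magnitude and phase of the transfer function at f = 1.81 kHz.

Step 1 — Angular frequency: ω = 2π·1810 = 1.137e+04 rad/s.
Step 2 — Transfer function: H(jω) = 1/(1 + jωRC).
Step 3 — Denominator: 1 + jωRC = 1 + j·1.137e+04·3040·1.36e-09 = 1 + j0.04702.
Step 4 — H = 0.9978 - j0.04692.
Step 5 — Magnitude: |H| = 0.9989 (-0.0 dB); phase: φ = -2.7°.

|H| = 0.9989 (-0.0 dB), φ = -2.7°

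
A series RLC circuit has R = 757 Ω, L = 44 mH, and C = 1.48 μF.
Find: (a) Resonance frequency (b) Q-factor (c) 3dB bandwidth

Step 1 — Resonance: ω₀ = 1/√(LC) = 1/√(0.044·1.48e-06) = 3919 rad/s.
Step 2 — f₀ = ω₀/(2π) = 623.7 Hz.
Step 3 — Series Q: Q = ω₀L/R = 3919·0.044/757 = 0.2278.
Step 4 — Bandwidth: Δω = ω₀/Q = 1.72e+04 rad/s; BW = Δω/(2π) = 2738 Hz.

(a) f₀ = 623.7 Hz  (b) Q = 0.2278  (c) BW = 2738 Hz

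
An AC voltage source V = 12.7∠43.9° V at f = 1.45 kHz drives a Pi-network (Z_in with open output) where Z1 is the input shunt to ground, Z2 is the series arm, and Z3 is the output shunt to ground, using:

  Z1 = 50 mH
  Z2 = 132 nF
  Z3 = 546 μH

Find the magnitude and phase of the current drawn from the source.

Step 1 — Angular frequency: ω = 2π·f = 2π·1450 = 9111 rad/s.
Step 2 — Component impedances:
  Z1: Z = jωL = j·9111·0.05 = 0 + j455.5 Ω
  Z2: Z = 1/(jωC) = -j/(ω·C) = 0 - j831.5 Ω
  Z3: Z = jωL = j·9111·0.000546 = 0 + j4.974 Ω
Step 3 — With open output, the series arm Z2 and the output shunt Z3 appear in series to ground: Z2 + Z3 = 0 - j826.6 Ω.
Step 4 — Parallel with input shunt Z1: Z_in = Z1 || (Z2 + Z3) = 0 + j1015 Ω = 1015∠90.0° Ω.
Step 5 — Source phasor: V = 12.7∠43.9° V = 9.151 + j8.806 V.
Step 6 — Ohm's law: I = V / Z_total = (9.151 + j8.806) / (0 + j1015) = 0.008678 - j0.009017 A.
Step 7 — Convert to polar: |I| = 0.01251 A, ∠I = -46.1°.

I = 0.01251∠-46.1° A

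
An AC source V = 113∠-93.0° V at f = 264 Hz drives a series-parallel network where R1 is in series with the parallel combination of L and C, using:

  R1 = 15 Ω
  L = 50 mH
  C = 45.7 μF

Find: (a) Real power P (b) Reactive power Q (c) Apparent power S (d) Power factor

Step 1 — Angular frequency: ω = 2π·f = 2π·264 = 1659 rad/s.
Step 2 — Component impedances:
  R1: Z = R = 15 Ω
  L: Z = jωL = j·1659·0.05 = 0 + j82.94 Ω
  C: Z = 1/(jωC) = -j/(ω·C) = 0 - j13.19 Ω
Step 3 — Parallel branch: L || C = 1/(1/L + 1/C) = 0 - j15.69 Ω.
Step 4 — Series with R1: Z_total = R1 + (L || C) = 15 - j15.69 Ω = 21.7∠-46.3° Ω.
Step 5 — Source phasor: V = 113∠-93.0° V = -5.914 - j112.8 V.
Step 6 — Current: I = V / Z = 3.569 - j3.79 A = 5.206∠-46.7° A.
Step 7 — Complex power: S = V·I* = 406.6 - j425.2 VA.
Step 8 — Real power: P = Re(S) = 406.6 W.
Step 9 — Reactive power: Q = Im(S) = -425.2 VAR.
Step 10 — Apparent power: |S| = 588.3 VA.
Step 11 — Power factor: PF = P/|S| = 0.6911 (leading).

(a) P = 406.6 W  (b) Q = -425.2 VAR  (c) S = 588.3 VA  (d) PF = 0.6911 (leading)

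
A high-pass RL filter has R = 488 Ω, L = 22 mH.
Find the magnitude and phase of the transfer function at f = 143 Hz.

Step 1 — Angular frequency: ω = 2π·143 = 898.5 rad/s.
Step 2 — Transfer function: H(jω) = jωL/(R + jωL).
Step 3 — Numerator jωL = j·19.77; denominator R + jωL = 488 + j19.77.
Step 4 — H = 0.001638 + j0.04044.
Step 5 — Magnitude: |H| = 0.04047 (-27.9 dB); phase: φ = 87.7°.

|H| = 0.04047 (-27.9 dB), φ = 87.7°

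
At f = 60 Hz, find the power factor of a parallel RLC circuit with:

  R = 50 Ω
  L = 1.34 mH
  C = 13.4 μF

Step 1 — Angular frequency: ω = 2π·f = 2π·60 = 377 rad/s.
Step 2 — Component impedances:
  R: Z = R = 50 Ω
  L: Z = jωL = j·377·0.00134 = 0 + j0.5052 Ω
  C: Z = 1/(jωC) = -j/(ω·C) = 0 - j198 Ω
Step 3 — Parallel combination: 1/Z_total = 1/R + 1/L + 1/C; Z_total = 0.00513 + j0.5064 Ω = 0.5064∠89.4° Ω.
Step 4 — Power factor: PF = cos(φ) = Re(Z)/|Z| = 0.00513/0.5064 = 0.01013.
Step 5 — Type: Im(Z) = 0.5064 ⇒ lagging (phase φ = 89.4°).

PF = 0.01013 (lagging, φ = 89.4°)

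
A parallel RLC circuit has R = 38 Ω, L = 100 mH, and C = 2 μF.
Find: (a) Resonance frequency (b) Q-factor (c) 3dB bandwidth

Step 1 — Resonance: ω₀ = 1/√(LC) = 1/√(0.1·2e-06) = 2236 rad/s.
Step 2 — f₀ = ω₀/(2π) = 355.9 Hz.
Step 3 — Parallel Q: Q = R/(ω₀L) = 38/(2236·0.1) = 0.1699.
Step 4 — Bandwidth: Δω = ω₀/Q = 1.316e+04 rad/s; BW = Δω/(2π) = 2094 Hz.

(a) f₀ = 355.9 Hz  (b) Q = 0.1699  (c) BW = 2094 Hz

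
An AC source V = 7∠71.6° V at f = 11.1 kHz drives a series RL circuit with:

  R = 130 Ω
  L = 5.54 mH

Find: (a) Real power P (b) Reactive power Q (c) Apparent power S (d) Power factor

Step 1 — Angular frequency: ω = 2π·f = 2π·1.11e+04 = 6.974e+04 rad/s.
Step 2 — Component impedances:
  R: Z = R = 130 Ω
  L: Z = jωL = j·6.974e+04·0.00554 = 0 + j386.4 Ω
Step 3 — Series combination: Z_total = R + L = 130 + j386.4 Ω = 407.7∠71.4° Ω.
Step 4 — Source phasor: V = 7∠71.6° V = 2.21 + j6.642 V.
Step 5 — Current: I = V / Z = 0.01717 + j5.872e-05 A = 0.01717∠0.2° A.
Step 6 — Complex power: S = V·I* = 0.03833 + j0.1139 VA.
Step 7 — Real power: P = Re(S) = 0.03833 W.
Step 8 — Reactive power: Q = Im(S) = 0.1139 VAR.
Step 9 — Apparent power: |S| = 0.1202 VA.
Step 10 — Power factor: PF = P/|S| = 0.3189 (lagging).

(a) P = 0.03833 W  (b) Q = 0.1139 VAR  (c) S = 0.1202 VA  (d) PF = 0.3189 (lagging)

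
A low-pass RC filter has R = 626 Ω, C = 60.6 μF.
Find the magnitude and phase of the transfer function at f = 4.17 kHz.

Step 1 — Angular frequency: ω = 2π·4170 = 2.62e+04 rad/s.
Step 2 — Transfer function: H(jω) = 1/(1 + jωRC).
Step 3 — Denominator: 1 + jωRC = 1 + j·2.62e+04·626·6.06e-05 = 1 + j993.9.
Step 4 — H = 1.012e-06 - j0.001006.
Step 5 — Magnitude: |H| = 0.001006 (-59.9 dB); phase: φ = -89.9°.

|H| = 0.001006 (-59.9 dB), φ = -89.9°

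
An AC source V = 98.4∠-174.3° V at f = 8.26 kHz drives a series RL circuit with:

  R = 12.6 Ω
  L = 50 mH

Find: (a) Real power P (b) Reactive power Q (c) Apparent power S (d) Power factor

Step 1 — Angular frequency: ω = 2π·f = 2π·8260 = 5.19e+04 rad/s.
Step 2 — Component impedances:
  R: Z = R = 12.6 Ω
  L: Z = jωL = j·5.19e+04·0.05 = 0 + j2595 Ω
Step 3 — Series combination: Z_total = R + L = 12.6 + j2595 Ω = 2595∠89.7° Ω.
Step 4 — Source phasor: V = 98.4∠-174.3° V = -97.91 - j9.773 V.
Step 5 — Current: I = V / Z = -0.003949 + j0.03771 A = 0.03792∠96.0° A.
Step 6 — Complex power: S = V·I* = 0.01812 + j3.731 VA.
Step 7 — Real power: P = Re(S) = 0.01812 W.
Step 8 — Reactive power: Q = Im(S) = 3.731 VAR.
Step 9 — Apparent power: |S| = 3.731 VA.
Step 10 — Power factor: PF = P/|S| = 0.004856 (lagging).

(a) P = 0.01812 W  (b) Q = 3.731 VAR  (c) S = 3.731 VA  (d) PF = 0.004856 (lagging)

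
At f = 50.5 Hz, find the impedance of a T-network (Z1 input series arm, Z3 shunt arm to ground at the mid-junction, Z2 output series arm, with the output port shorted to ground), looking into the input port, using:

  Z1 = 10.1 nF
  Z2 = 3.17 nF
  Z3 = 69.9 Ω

Step 1 — Angular frequency: ω = 2π·f = 2π·50.5 = 317.3 rad/s.
Step 2 — Component impedances:
  Z1: Z = 1/(jωC) = -j/(ω·C) = 0 - j3.12e+05 Ω
  Z2: Z = 1/(jωC) = -j/(ω·C) = 0 - j9.942e+05 Ω
  Z3: Z = R = 69.9 Ω
Step 3 — With the output port shorted to ground, the output series arm Z2 runs from the junction to ground; the shunt arm Z3 also runs from the junction to ground. They appear in parallel: Z3 || Z2 = 69.9 - j0.004915 Ω.
Step 4 — Series with input arm Z1: Z_in = Z1 + (Z3 || Z2) = 69.9 - j3.12e+05 Ω = 3.12e+05∠-90.0° Ω.

Z = 69.9 - j3.12e+05 Ω = 3.12e+05∠-90.0° Ω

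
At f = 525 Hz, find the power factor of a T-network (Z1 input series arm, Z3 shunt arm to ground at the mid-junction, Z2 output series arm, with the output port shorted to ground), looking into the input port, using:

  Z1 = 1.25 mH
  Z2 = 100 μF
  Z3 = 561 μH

Step 1 — Angular frequency: ω = 2π·f = 2π·525 = 3299 rad/s.
Step 2 — Component impedances:
  Z1: Z = jωL = j·3299·0.00125 = 0 + j4.123 Ω
  Z2: Z = 1/(jωC) = -j/(ω·C) = 0 - j3.032 Ω
  Z3: Z = jωL = j·3299·0.000561 = 0 + j1.851 Ω
Step 3 — With the output port shorted to ground, the output series arm Z2 runs from the junction to ground; the shunt arm Z3 also runs from the junction to ground. They appear in parallel: Z3 || Z2 = 0 + j4.75 Ω.
Step 4 — Series with input arm Z1: Z_in = Z1 + (Z3 || Z2) = 0 + j8.874 Ω = 8.874∠90.0° Ω.
Step 5 — Power factor: PF = cos(φ) = Re(Z)/|Z| = 0/8.874 = 0.
Step 6 — Type: Im(Z) = 8.874 ⇒ lagging (phase φ = 90.0°).

PF = 0 (lagging, φ = 90.0°)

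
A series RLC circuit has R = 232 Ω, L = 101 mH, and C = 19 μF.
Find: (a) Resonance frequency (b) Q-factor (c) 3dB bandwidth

Step 1 — Resonance: ω₀ = 1/√(LC) = 1/√(0.101·1.9e-05) = 721.9 rad/s.
Step 2 — f₀ = ω₀/(2π) = 114.9 Hz.
Step 3 — Series Q: Q = ω₀L/R = 721.9·0.101/232 = 0.3143.
Step 4 — Bandwidth: Δω = ω₀/Q = 2297 rad/s; BW = Δω/(2π) = 365.6 Hz.

(a) f₀ = 114.9 Hz  (b) Q = 0.3143  (c) BW = 365.6 Hz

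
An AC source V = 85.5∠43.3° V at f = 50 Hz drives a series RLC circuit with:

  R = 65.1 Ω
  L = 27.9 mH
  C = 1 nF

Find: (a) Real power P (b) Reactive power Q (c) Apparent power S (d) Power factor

Step 1 — Angular frequency: ω = 2π·f = 2π·50 = 314.2 rad/s.
Step 2 — Component impedances:
  R: Z = R = 65.1 Ω
  L: Z = jωL = j·314.2·0.0279 = 0 + j8.765 Ω
  C: Z = 1/(jωC) = -j/(ω·C) = 0 - j3.183e+06 Ω
Step 3 — Series combination: Z_total = R + L + C = 65.1 - j3.183e+06 Ω = 3.183e+06∠-90.0° Ω.
Step 4 — Source phasor: V = 85.5∠43.3° V = 62.22 + j58.64 V.
Step 5 — Current: I = V / Z = -1.842e-05 + j1.955e-05 A = 2.686e-05∠133.3° A.
Step 6 — Complex power: S = V·I* = 4.697e-08 - j0.002297 VA.
Step 7 — Real power: P = Re(S) = 4.697e-08 W.
Step 8 — Reactive power: Q = Im(S) = -0.002297 VAR.
Step 9 — Apparent power: |S| = 0.002297 VA.
Step 10 — Power factor: PF = P/|S| = 2.045e-05 (leading).

(a) P = 4.697e-08 W  (b) Q = -0.002297 VAR  (c) S = 0.002297 VA  (d) PF = 2.045e-05 (leading)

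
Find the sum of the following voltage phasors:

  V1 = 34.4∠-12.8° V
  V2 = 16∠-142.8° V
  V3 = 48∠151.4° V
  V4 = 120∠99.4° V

Step 1 — Convert each phasor to rectangular form:
  V1 = 34.4·(cos(-12.8°) + j·sin(-12.8°)) = 33.55 - j7.621 V
  V2 = 16·(cos(-142.8°) + j·sin(-142.8°)) = -12.74 - j9.674 V
  V3 = 48·(cos(151.4°) + j·sin(151.4°)) = -42.14 + j22.98 V
  V4 = 120·(cos(99.4°) + j·sin(99.4°)) = -19.6 + j118.4 V
Step 2 — Sum components: V_total = -40.94 + j124.1 V.
Step 3 — Convert to polar: |V_total| = 130.7 V, ∠V_total = 108.3°.

V_total = 130.7∠108.3° V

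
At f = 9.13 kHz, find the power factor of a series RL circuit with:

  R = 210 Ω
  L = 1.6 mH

Step 1 — Angular frequency: ω = 2π·f = 2π·9130 = 5.737e+04 rad/s.
Step 2 — Component impedances:
  R: Z = R = 210 Ω
  L: Z = jωL = j·5.737e+04·0.0016 = 0 + j91.78 Ω
Step 3 — Series combination: Z_total = R + L = 210 + j91.78 Ω = 229.2∠23.6° Ω.
Step 4 — Power factor: PF = cos(φ) = Re(Z)/|Z| = 210/229.18 = 0.9163.
Step 5 — Type: Im(Z) = 91.78 ⇒ lagging (phase φ = 23.6°).

PF = 0.9163 (lagging, φ = 23.6°)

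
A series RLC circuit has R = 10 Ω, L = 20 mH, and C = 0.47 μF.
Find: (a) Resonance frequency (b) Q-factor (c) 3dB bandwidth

Step 1 — Resonance: ω₀ = 1/√(LC) = 1/√(0.02·4.7e-07) = 1.031e+04 rad/s.
Step 2 — f₀ = ω₀/(2π) = 1642 Hz.
Step 3 — Series Q: Q = ω₀L/R = 1.031e+04·0.02/10 = 20.63.
Step 4 — Bandwidth: Δω = ω₀/Q = 500 rad/s; BW = Δω/(2π) = 79.58 Hz.

(a) f₀ = 1642 Hz  (b) Q = 20.63  (c) BW = 79.58 Hz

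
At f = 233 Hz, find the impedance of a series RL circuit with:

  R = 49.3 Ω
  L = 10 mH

Step 1 — Angular frequency: ω = 2π·f = 2π·233 = 1464 rad/s.
Step 2 — Component impedances:
  R: Z = R = 49.3 Ω
  L: Z = jωL = j·1464·0.01 = 0 + j14.64 Ω
Step 3 — Series combination: Z_total = R + L = 49.3 + j14.64 Ω = 51.43∠16.5° Ω.

Z = 49.3 + j14.64 Ω = 51.43∠16.5° Ω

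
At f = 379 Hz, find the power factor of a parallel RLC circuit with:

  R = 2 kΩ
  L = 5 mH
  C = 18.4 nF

Step 1 — Angular frequency: ω = 2π·f = 2π·379 = 2381 rad/s.
Step 2 — Component impedances:
  R: Z = R = 2000 Ω
  L: Z = jωL = j·2381·0.005 = 0 + j11.91 Ω
  C: Z = 1/(jωC) = -j/(ω·C) = 0 - j2.282e+04 Ω
Step 3 — Parallel combination: 1/Z_total = 1/R + 1/L + 1/C; Z_total = 0.07096 + j11.91 Ω = 11.91∠89.7° Ω.
Step 4 — Power factor: PF = cos(φ) = Re(Z)/|Z| = 0.070955/11.913 = 0.005956.
Step 5 — Type: Im(Z) = 11.91 ⇒ lagging (phase φ = 89.7°).

PF = 0.005956 (lagging, φ = 89.7°)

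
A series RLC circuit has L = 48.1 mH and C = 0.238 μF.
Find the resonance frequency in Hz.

Step 1 — Resonance condition Im(Z)=0 gives ω₀ = 1/√(LC).
Step 2 — ω₀ = 1/√(0.0481·2.38e-07) = 9346 rad/s.
Step 3 — f₀ = ω₀/(2π) = 1488 Hz.

f₀ = 1488 Hz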